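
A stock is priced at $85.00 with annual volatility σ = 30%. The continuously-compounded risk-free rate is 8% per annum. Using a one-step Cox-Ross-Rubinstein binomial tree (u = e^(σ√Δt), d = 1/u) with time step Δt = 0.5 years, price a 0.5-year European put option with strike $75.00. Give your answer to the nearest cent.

$2.75

CRR parameters: u = e^(σ√Δt) = e^(0.3·√0.5) = 1.2363, d = 1/u = 0.8089
Per-period rate: rΔt = 0.08·0.5 = 0.04, so R = e^0.04 = 1.0408
Risk-neutral probability p = (e^0.04 − 0.8089)/(1.2363 − 0.8089) = 0.2320/0.4275 = 0.5426
Terminal stock prices: S_u = 105.1, S_d = 68.75
Terminal payoffs (K − S): max(-30.09, 0) = 0, max(6.247, 0) = 6.247
Node 0 (S = 85): V_0 = e^(−0.04)·[0.5426·0.0000 + 0.4574·6.2471] = 2.7451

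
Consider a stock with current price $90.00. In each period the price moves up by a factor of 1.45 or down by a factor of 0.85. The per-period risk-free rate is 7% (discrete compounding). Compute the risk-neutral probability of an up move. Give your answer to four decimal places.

p = 0.3667

Risk-neutral probability p = (1 + 0.07 − 0.85)/(1.45 − 0.85) = 0.2200/0.6000 = 0.3667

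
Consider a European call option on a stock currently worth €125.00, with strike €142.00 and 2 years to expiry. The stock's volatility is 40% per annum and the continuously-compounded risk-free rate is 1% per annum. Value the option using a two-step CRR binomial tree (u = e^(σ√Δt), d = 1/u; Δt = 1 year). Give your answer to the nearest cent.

€22.83

CRR parameters: u = e^(σ√Δt) = e^(0.4·√1) = 1.4918, d = 1/u = 0.6703
Per-period rate: rΔt = 0.01·1 = 0.01, so R = e^0.01 = 1.0101
Risk-neutral probability p = (e^0.01 − 0.6703)/(1.4918 − 0.6703) = 0.3397/0.8215 = 0.4135
Terminal stock prices: S_uu = 278.2, S_ud = 125, S_dd = 56.17
Terminal payoffs (S − K): max(136.2, 0) = 136.2, max(-17, 0) = 0, max(-85.83, 0) = 0
Node u (S = 186.5): V_u = e^(−0.01)·[0.4135·136.1926 + 0.5865·0.0000] = 55.7615
Node d (S = 83.79): V_d = e^(−0.01)·[0.4135·0.0000 + 0.5865·0.0000] = 0.0000
Node 0 (S = 125): V_0 = e^(−0.01)·[0.4135·55.7615 + 0.5865·0.0000] = 22.8305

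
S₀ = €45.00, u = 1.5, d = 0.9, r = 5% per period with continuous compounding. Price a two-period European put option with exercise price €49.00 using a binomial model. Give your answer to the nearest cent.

€6.35

Risk-neutral probability p = (e^0.05 − 0.9)/(1.5 − 0.9) = 0.1513/0.6000 = 0.2521
Terminal stock prices: S_uu = 101.2, S_ud = 60.75, S_dd = 36.45
Terminal payoffs (K − S): max(-52.25, 0) = 0, max(-11.75, 0) = 0, max(12.55, 0) = 12.55
Node u (S = 67.5): V_u = e^(−0.05)·[0.2521·0.0000 + 0.7479·0.0000] = 0.0000
Node d (S = 40.5): V_d = e^(−0.05)·[0.2521·0.0000 + 0.7479·12.5500] = 8.9282
Node 0 (S = 45): V_0 = e^(−0.05)·[0.2521·0.0000 + 0.7479·8.9282] = 6.3516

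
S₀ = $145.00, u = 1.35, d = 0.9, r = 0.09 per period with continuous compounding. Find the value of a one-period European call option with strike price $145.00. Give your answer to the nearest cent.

Risk-neutral probability p = (e^0.09 − 0.9)/(1.35 − 0.9) = 0.1942/0.4500 = 0.4315
Terminal stock prices: S_u = 195.8, S_d = 130.5
Terminal payoffs (S − K): max(50.75, 0) = 50.75, max(-14.5, 0) = 0
Node 0 (S = 145): V_0 = e^(−0.09)·[0.4315·50.7500 + 0.5685·0.0000] = 20.0138

$20.01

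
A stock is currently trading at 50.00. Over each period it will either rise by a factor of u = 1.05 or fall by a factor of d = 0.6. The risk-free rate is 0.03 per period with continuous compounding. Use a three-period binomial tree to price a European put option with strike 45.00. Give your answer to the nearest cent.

1.43

Risk-neutral probability p = (e^0.03 − 0.6)/(1.05 − 0.6) = 0.4305/0.4500 = 0.9566
Terminal stock prices: S_uuu = 57.88, S_uud = 33.07, S_udd = 18.9, S_ddd = 10.8
Terminal payoffs (K − S): max(-12.88, 0) = 0, max(11.93, 0) = 11.93, max(26.1, 0) = 26.1, max(34.2, 0) = 34.2
Node uu (S = 55.12): V_uu = e^(−0.03)·[0.9566·0.0000 + 0.0434·11.9250] = 0.5026
Node ud (S = 31.5): V_ud = e^(−0.03)·[0.9566·11.9250 + 0.0434·26.1000] = 12.1700
Node dd (S = 18): V_dd = e^(−0.03)·[0.9566·26.1000 + 0.0434·34.2000] = 25.6700
Node u (S = 52.5): V_u = e^(−0.03)·[0.9566·0.5026 + 0.0434·12.1700] = 0.9796
Node d (S = 30): V_d = e^(−0.03)·[0.9566·12.1700 + 0.0434·25.6700] = 12.3794
Node 0 (S = 50): V_0 = e^(−0.03)·[0.9566·0.9796 + 0.0434·12.3794] = 1.4311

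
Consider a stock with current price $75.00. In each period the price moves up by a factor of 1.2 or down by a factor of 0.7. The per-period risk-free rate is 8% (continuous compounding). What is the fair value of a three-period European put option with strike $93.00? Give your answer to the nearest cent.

$11.13

Risk-neutral probability p = (e^0.08 − 0.7)/(1.2 − 0.7) = 0.3833/0.5000 = 0.7666
Terminal stock prices: S_uuu = 129.6, S_uud = 75.6, S_udd = 44.1, S_ddd = 25.72
Terminal payoffs (K − S): max(-36.6, 0) = 0, max(17.4, 0) = 17.4, max(48.9, 0) = 48.9, max(67.28, 0) = 67.28
Node uu (S = 108): V_uu = e^(−0.08)·[0.7666·0.0000 + 0.2334·17.4000] = 3.7493
Node ud (S = 63): V_ud = e^(−0.08)·[0.7666·17.4000 + 0.2334·48.9000] = 22.8498
Node dd (S = 36.75): V_dd = e^(−0.08)·[0.7666·48.9000 + 0.2334·67.2750] = 49.0998
Node u (S = 90): V_u = e^(−0.08)·[0.7666·3.7493 + 0.2334·22.8498] = 7.5768
Node d (S = 52.5): V_d = e^(−0.08)·[0.7666·22.8498 + 0.2334·49.0998] = 26.7494
Node 0 (S = 75): V_0 = e^(−0.08)·[0.7666·7.5768 + 0.2334·26.7494] = 11.1256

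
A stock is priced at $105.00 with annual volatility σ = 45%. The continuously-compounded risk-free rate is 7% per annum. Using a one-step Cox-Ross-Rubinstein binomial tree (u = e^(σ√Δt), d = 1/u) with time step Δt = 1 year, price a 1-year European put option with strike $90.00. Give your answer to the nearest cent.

CRR parameters: u = e^(σ√Δt) = e^(0.45·√1) = 1.5683, d = 1/u = 0.6376
Per-period rate: rΔt = 0.07·1 = 0.07, so R = e^0.07 = 1.0725
Risk-neutral probability p = (e^0.07 − 0.6376)/(1.5683 − 0.6376) = 0.4349/0.9307 = 0.4673
Terminal stock prices: S_u = 164.7, S_d = 66.95
Terminal payoffs (K − S): max(-74.67, 0) = 0, max(23.05, 0) = 23.05
Node 0 (S = 105): V_0 = e^(−0.07)·[0.4673·0.0000 + 0.5327·23.0490] = 11.4488

$11.45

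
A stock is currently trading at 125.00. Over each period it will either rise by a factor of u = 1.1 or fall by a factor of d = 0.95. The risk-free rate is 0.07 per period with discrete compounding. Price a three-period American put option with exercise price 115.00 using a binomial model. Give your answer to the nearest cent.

0.08

Risk-neutral probability p = (1 + 0.07 − 0.95)/(1.1 − 0.95) = 0.1200/0.1500 = 0.8000
Terminal stock prices: S_uuu = 166.4, S_uud = 143.7, S_udd = 124.1, S_ddd = 107.2
Terminal payoffs (K − S): max(-51.38, 0) = 0, max(-28.69, 0) = 0, max(-9.094, 0) = 0, max(7.828, 0) = 7.828
Node uu (S = 151.3): continuation = 1/1.07·[0.8000·0.0000 + 0.2000·0.0000] = 0.0000; exercise value = 0.0000 ≤ continuation, so V_uu = 0.0000
Node ud (S = 130.6): continuation = 1/1.07·[0.8000·0.0000 + 0.2000·0.0000] = 0.0000; exercise value = 0.0000 ≤ continuation, so V_ud = 0.0000
Node dd (S = 112.8): continuation = 1/1.07·[0.8000·0.0000 + 0.2000·7.8281] = 1.4632; exercise value = 2.1875 > continuation, so V_dd = 2.1875 (exercise)
Node u (S = 137.5): continuation = 1/1.07·[0.8000·0.0000 + 0.2000·0.0000] = 0.0000; exercise value = 0.0000 ≤ continuation, so V_u = 0.0000
Node d (S = 118.8): continuation = 1/1.07·[0.8000·0.0000 + 0.2000·2.1875] = 0.4089; exercise value = 0.0000 ≤ continuation, so V_d = 0.4089
Node 0 (S = 125): continuation = 1/1.07·[0.8000·0.0000 + 0.2000·0.4089] = 0.0764; exercise value = 0.0000 ≤ continuation, so V_0 = 0.0764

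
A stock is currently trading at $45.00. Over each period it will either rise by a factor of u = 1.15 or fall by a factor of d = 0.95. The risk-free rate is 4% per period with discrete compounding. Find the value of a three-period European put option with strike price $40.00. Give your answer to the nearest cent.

Risk-neutral probability p = (1 + 0.04 − 0.95)/(1.15 − 0.95) = 0.0900/0.2000 = 0.4500
Terminal stock prices: S_uuu = 68.44, S_uud = 56.54, S_udd = 46.7, S_ddd = 38.58
Terminal payoffs (K − S): max(-28.44, 0) = 0, max(-16.54, 0) = 0, max(-6.704, 0) = 0, max(1.418, 0) = 1.418
Node uu (S = 59.51): V_uu = 1/1.04·[0.4500·0.0000 + 0.5500·0.0000] = 0.0000
Node ud (S = 49.16): V_ud = 1/1.04·[0.4500·0.0000 + 0.5500·0.0000] = 0.0000
Node dd (S = 40.61): V_dd = 1/1.04·[0.4500·0.0000 + 0.5500·1.4181] = 0.7500
Node u (S = 51.75): V_u = 1/1.04·[0.4500·0.0000 + 0.5500·0.0000] = 0.0000
Node d (S = 42.75): V_d = 1/1.04·[0.4500·0.0000 + 0.5500·0.7500] = 0.3966
Node 0 (S = 45): V_0 = 1/1.04·[0.4500·0.0000 + 0.5500·0.3966] = 0.2098

$0.21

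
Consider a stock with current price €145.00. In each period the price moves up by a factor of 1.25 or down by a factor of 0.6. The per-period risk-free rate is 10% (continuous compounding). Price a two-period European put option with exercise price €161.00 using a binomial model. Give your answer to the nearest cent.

Risk-neutral probability p = (e^0.1 − 0.6)/(1.25 − 0.6) = 0.5052/0.6500 = 0.7772
Terminal stock prices: S_uu = 226.6, S_ud = 108.8, S_dd = 52.2
Terminal payoffs (K − S): max(-65.56, 0) = 0, max(52.25, 0) = 52.25, max(108.8, 0) = 108.8
Node u (S = 181.2): V_u = e^(−0.1)·[0.7772·0.0000 + 0.2228·52.2500] = 10.5341
Node d (S = 87): V_d = e^(−0.1)·[0.7772·52.2500 + 0.2228·108.8000] = 58.6788
Node 0 (S = 145): V_0 = e^(−0.1)·[0.7772·10.5341 + 0.2228·58.6788] = 19.2382

€19.24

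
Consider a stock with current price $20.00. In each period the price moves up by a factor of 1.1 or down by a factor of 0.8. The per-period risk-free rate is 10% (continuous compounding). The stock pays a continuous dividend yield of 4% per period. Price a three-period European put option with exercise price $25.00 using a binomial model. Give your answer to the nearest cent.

Per-period risk-free factor R = e^0.1 = 1.1052; dividend-adjusted growth = e^(0.1−0.04) = 1.0618.
Risk-neutral probability p = (1.0618 − 0.8)/(1.1 − 0.8) = 0.2618/0.3000 = 0.8728
Terminal stock prices: S_uuu = 26.62, S_uud = 19.36, S_udd = 14.08, S_ddd = 10.24
Terminal payoffs (K − S): max(-1.62, 0) = 0, max(5.64, 0) = 5.64, max(10.92, 0) = 10.92, max(14.76, 0) = 14.76
Node uu (S = 24.2): V_uu = e^(−0.1)·[0.8728·0.0000 + 0.1272·5.6400] = 0.6492
Node ud (S = 17.6): V_ud = e^(−0.1)·[0.8728·5.6400 + 0.1272·10.9200] = 5.7110
Node dd (S = 12.8): V_dd = e^(−0.1)·[0.8728·10.9200 + 0.1272·14.7600] = 10.3228
Node u (S = 22): V_u = e^(−0.1)·[0.8728·0.6492 + 0.1272·5.7110] = 1.1701
Node d (S = 16): V_d = e^(−0.1)·[0.8728·5.7110 + 0.1272·10.3228] = 5.6984
Node 0 (S = 20): V_0 = e^(−0.1)·[0.8728·1.1701 + 0.1272·5.6984] = 1.5800

$1.58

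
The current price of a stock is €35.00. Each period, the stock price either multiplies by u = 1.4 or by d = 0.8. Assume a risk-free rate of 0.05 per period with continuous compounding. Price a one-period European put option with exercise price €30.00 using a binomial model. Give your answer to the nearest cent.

Risk-neutral probability p = (e^0.05 − 0.8)/(1.4 − 0.8) = 0.2513/0.6000 = 0.4188
Terminal stock prices: S_u = 49, S_d = 28
Terminal payoffs (K − S): max(-19, 0) = 0, max(2, 0) = 2
Node 0 (S = 35): V_0 = e^(−0.05)·[0.4188·0.0000 + 0.5812·2.0000] = 1.1057

€1.11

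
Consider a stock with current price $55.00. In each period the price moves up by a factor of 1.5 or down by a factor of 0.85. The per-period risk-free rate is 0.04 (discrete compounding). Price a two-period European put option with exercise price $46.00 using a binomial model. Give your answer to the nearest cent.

$2.90

Risk-neutral probability p = (1 + 0.04 − 0.85)/(1.5 − 0.85) = 0.1900/0.6500 = 0.2923
Terminal stock prices: S_uu = 123.8, S_ud = 70.12, S_dd = 39.74
Terminal payoffs (K − S): max(-77.75, 0) = 0, max(-24.12, 0) = 0, max(6.263, 0) = 6.263
Node u (S = 82.5): V_u = 1/1.04·[0.2923·0.0000 + 0.7077·0.0000] = 0.0000
Node d (S = 46.75): V_d = 1/1.04·[0.2923·0.0000 + 0.7077·6.2625] = 4.2615
Node 0 (S = 55): V_0 = 1/1.04·[0.2923·0.0000 + 0.7077·4.2615] = 2.8998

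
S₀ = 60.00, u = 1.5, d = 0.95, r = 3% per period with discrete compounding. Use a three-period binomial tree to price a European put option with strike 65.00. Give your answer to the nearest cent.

7.74

Risk-neutral probability p = (1 + 0.03 − 0.95)/(1.5 − 0.95) = 0.0800/0.5500 = 0.1455
Terminal stock prices: S_uuu = 202.5, S_uud = 128.2, S_udd = 81.22, S_ddd = 51.44
Terminal payoffs (K − S): max(-137.5, 0) = 0, max(-63.25, 0) = 0, max(-16.22, 0) = 0, max(13.56, 0) = 13.56
Node uu (S = 135): V_uu = 1/1.03·[0.1455·0.0000 + 0.8545·0.0000] = 0.0000
Node ud (S = 85.5): V_ud = 1/1.03·[0.1455·0.0000 + 0.8545·0.0000] = 0.0000
Node dd (S = 54.15): V_dd = 1/1.03·[0.1455·0.0000 + 0.8545·13.5575] = 11.2481
Node u (S = 90): V_u = 1/1.03·[0.1455·0.0000 + 0.8545·0.0000] = 0.0000
Node d (S = 57): V_d = 1/1.03·[0.1455·0.0000 + 0.8545·11.2481] = 9.3320
Node 0 (S = 60): V_0 = 1/1.03·[0.1455·0.0000 + 0.8545·9.3320] = 7.7424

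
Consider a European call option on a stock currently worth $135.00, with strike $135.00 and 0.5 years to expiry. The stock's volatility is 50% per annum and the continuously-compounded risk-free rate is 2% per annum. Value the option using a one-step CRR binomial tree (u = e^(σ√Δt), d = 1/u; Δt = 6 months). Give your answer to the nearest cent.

CRR parameters: u = e^(σ√Δt) = e^(0.5·√0.5) = 1.4241, d = 1/u = 0.7022
Per-period rate: rΔt = 0.02·0.5 = 0.01, so R = e^0.01 = 1.0101
Risk-neutral probability p = (e^0.01 − 0.7022)/(1.4241 − 0.7022) = 0.3079/0.7219 = 0.4264
Terminal stock prices: S_u = 192.3, S_d = 94.8
Terminal payoffs (S − K): max(57.26, 0) = 57.26, max(-40.2, 0) = 0
Node 0 (S = 135): V_0 = e^(−0.01)·[0.4264·57.2561 + 0.5736·0.0000] = 24.1735

$24.17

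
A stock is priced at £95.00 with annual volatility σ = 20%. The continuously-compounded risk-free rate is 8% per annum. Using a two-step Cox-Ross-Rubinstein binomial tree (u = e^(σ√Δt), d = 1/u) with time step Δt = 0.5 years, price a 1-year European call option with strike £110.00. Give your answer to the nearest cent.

CRR parameters: u = e^(σ√Δt) = e^(0.2·√0.5) = 1.1519, d = 1/u = 0.8681
Per-period rate: rΔt = 0.08·0.5 = 0.04, so R = e^0.04 = 1.0408
Risk-neutral probability p = (e^0.04 − 0.8681)/(1.1519 − 0.8681) = 0.1727/0.2838 = 0.6085
Terminal stock prices: S_uu = 126.1, S_ud = 95, S_dd = 71.6
Terminal payoffs (S − K): max(16.06, 0) = 16.06, max(-15, 0) = 0, max(-38.4, 0) = 0
Node u (S = 109.4): V_u = e^(−0.04)·[0.6085·16.0552 + 0.3915·0.0000] = 9.3867
Node d (S = 82.47): V_d = e^(−0.04)·[0.6085·0.0000 + 0.3915·0.0000] = 0.0000
Node 0 (S = 95): V_0 = e^(−0.04)·[0.6085·9.3867 + 0.3915·0.0000] = 5.4879

£5.49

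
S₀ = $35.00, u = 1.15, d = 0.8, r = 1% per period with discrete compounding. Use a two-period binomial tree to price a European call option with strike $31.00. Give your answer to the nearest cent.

Risk-neutral probability p = (1 + 0.01 − 0.8)/(1.15 − 0.8) = 0.2100/0.3500 = 0.6000
Terminal stock prices: S_uu = 46.29, S_ud = 32.2, S_dd = 22.4
Terminal payoffs (S − K): max(15.29, 0) = 15.29, max(1.2, 0) = 1.2, max(-8.6, 0) = 0
Node u (S = 40.25): V_u = 1/1.01·[0.6000·15.2875 + 0.4000·1.2000] = 9.5569
Node d (S = 28): V_d = 1/1.01·[0.6000·1.2000 + 0.4000·0.0000] = 0.7129
Node 0 (S = 35): V_0 = 1/1.01·[0.6000·9.5569 + 0.4000·0.7129] = 5.9597

$5.96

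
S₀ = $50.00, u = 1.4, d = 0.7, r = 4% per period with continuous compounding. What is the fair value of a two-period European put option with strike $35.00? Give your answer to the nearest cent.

Risk-neutral probability p = (e^0.04 − 0.7)/(1.4 − 0.7) = 0.3408/0.7000 = 0.4869
Terminal stock prices: S_uu = 98, S_ud = 49, S_dd = 24.5
Terminal payoffs (K − S): max(-63, 0) = 0, max(-14, 0) = 0, max(10.5, 0) = 10.5
Node u (S = 70): V_u = e^(−0.04)·[0.4869·0.0000 + 0.5131·0.0000] = 0.0000
Node d (S = 35): V_d = e^(−0.04)·[0.4869·0.0000 + 0.5131·10.5000] = 5.1766
Node 0 (S = 50): V_0 = e^(−0.04)·[0.4869·0.0000 + 0.5131·5.1766] = 2.5521

$2.55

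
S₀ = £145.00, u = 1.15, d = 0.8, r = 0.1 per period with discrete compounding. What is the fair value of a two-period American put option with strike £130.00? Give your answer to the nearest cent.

£1.82

Risk-neutral probability p = (1 + 0.1 − 0.8)/(1.15 − 0.8) = 0.3000/0.3500 = 0.8571
Terminal stock prices: S_uu = 191.8, S_ud = 133.4, S_dd = 92.8
Terminal payoffs (K − S): max(-61.76, 0) = 0, max(-3.4, 0) = 0, max(37.2, 0) = 37.2
Node u (S = 166.8): continuation = 1/1.1·[0.8571·0.0000 + 0.1429·0.0000] = 0.0000; exercise value = 0.0000 ≤ continuation, so V_u = 0.0000
Node d (S = 116): continuation = 1/1.1·[0.8571·0.0000 + 0.1429·37.2000] = 4.8312; exercise value = 14.0000 > continuation, so V_d = 14.0000 (exercise)
Node 0 (S = 145): continuation = 1/1.1·[0.8571·0.0000 + 0.1429·14.0000] = 1.8182; exercise value = 0.0000 ≤ continuation, so V_0 = 1.8182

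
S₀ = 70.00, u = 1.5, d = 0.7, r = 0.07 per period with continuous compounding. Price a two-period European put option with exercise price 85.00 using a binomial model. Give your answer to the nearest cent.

17.56

Risk-neutral probability p = (e^0.07 − 0.7)/(1.5 − 0.7) = 0.3725/0.8000 = 0.4656
Terminal stock prices: S_uu = 157.5, S_ud = 73.5, S_dd = 34.3
Terminal payoffs (K − S): max(-72.5, 0) = 0, max(11.5, 0) = 11.5, max(50.7, 0) = 50.7
Node u (S = 105): V_u = e^(−0.07)·[0.4656·0.0000 + 0.5344·11.5000] = 5.7297
Node d (S = 49): V_d = e^(−0.07)·[0.4656·11.5000 + 0.5344·50.7000] = 30.2535
Node 0 (S = 70): V_0 = e^(−0.07)·[0.4656·5.7297 + 0.5344·30.2535] = 17.5610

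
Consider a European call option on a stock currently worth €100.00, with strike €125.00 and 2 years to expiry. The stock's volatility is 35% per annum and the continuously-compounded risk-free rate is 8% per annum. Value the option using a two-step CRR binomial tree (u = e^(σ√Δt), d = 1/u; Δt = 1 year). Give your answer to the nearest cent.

€18.28

CRR parameters: u = e^(σ√Δt) = e^(0.35·√1) = 1.4191, d = 1/u = 0.7047
Per-period rate: rΔt = 0.08·1 = 0.08, so R = e^0.08 = 1.0833
Risk-neutral probability p = (e^0.08 − 0.7047)/(1.4191 − 0.7047) = 0.3786/0.7144 = 0.5300
Terminal stock prices: S_uu = 201.4, S_ud = 100, S_dd = 49.66
Terminal payoffs (S − K): max(76.38, 0) = 76.38, max(-25, 0) = 0, max(-75.34, 0) = 0
Node u (S = 141.9): V_u = e^(−0.08)·[0.5300·76.3753 + 0.4700·0.0000] = 37.3645
Node d (S = 70.47): V_d = e^(−0.08)·[0.5300·0.0000 + 0.4700·0.0000] = 0.0000
Node 0 (S = 100): V_0 = e^(−0.08)·[0.5300·37.3645 + 0.4700·0.0000] = 18.2796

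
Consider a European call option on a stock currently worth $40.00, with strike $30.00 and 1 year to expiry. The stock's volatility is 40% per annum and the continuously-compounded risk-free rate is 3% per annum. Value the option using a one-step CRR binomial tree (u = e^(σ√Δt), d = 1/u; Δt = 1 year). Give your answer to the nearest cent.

CRR parameters: u = e^(σ√Δt) = e^(0.4·√1) = 1.4918, d = 1/u = 0.6703
Per-period rate: rΔt = 0.03·1 = 0.03, so R = e^0.03 = 1.0305
Risk-neutral probability p = (e^0.03 − 0.6703)/(1.4918 − 0.6703) = 0.3601/0.8215 = 0.4384
Terminal stock prices: S_u = 59.67, S_d = 26.81
Terminal payoffs (S − K): max(29.67, 0) = 29.67, max(-3.187, 0) = 0
Node 0 (S = 40): V_0 = e^(−0.03)·[0.4384·29.6730 + 0.5616·0.0000] = 12.6237

$12.62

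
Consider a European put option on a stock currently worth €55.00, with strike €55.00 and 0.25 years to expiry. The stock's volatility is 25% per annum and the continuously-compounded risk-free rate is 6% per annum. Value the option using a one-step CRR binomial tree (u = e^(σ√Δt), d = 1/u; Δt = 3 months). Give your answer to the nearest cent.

€3.00

CRR parameters: u = e^(σ√Δt) = e^(0.25·√0.25) = 1.1331, d = 1/u = 0.8825
Per-period rate: rΔt = 0.06·0.25 = 0.015, so R = e^0.015 = 1.0151
Risk-neutral probability p = (e^0.015 − 0.8825)/(1.1331 − 0.8825) = 0.1326/0.2507 = 0.5291
Terminal stock prices: S_u = 62.32, S_d = 48.54
Terminal payoffs (K − S): max(-7.323, 0) = 0, max(6.463, 0) = 6.463
Node 0 (S = 55): V_0 = e^(−0.015)·[0.5291·0.0000 + 0.4709·6.4627] = 2.9981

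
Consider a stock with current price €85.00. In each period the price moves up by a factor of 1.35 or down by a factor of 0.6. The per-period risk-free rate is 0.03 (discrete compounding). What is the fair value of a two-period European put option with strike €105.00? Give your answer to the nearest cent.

Risk-neutral probability p = (1 + 0.03 − 0.6)/(1.35 − 0.6) = 0.4300/0.7500 = 0.5733
Terminal stock prices: S_uu = 154.9, S_ud = 68.85, S_dd = 30.6
Terminal payoffs (K − S): max(-49.91, 0) = 0, max(36.15, 0) = 36.15, max(74.4, 0) = 74.4
Node u (S = 114.8): V_u = 1/1.03·[0.5733·0.0000 + 0.4267·36.1500] = 14.9748
Node d (S = 51): V_d = 1/1.03·[0.5733·36.1500 + 0.4267·74.4000] = 50.9417
Node 0 (S = 85): V_0 = 1/1.03·[0.5733·14.9748 + 0.4267·50.9417] = 29.4375

€29.44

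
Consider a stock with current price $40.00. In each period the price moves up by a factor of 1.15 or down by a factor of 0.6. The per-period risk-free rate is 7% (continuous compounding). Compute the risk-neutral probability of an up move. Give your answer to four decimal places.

p = 0.8591

Risk-neutral probability p = (e^0.07 − 0.6)/(1.15 − 0.6) = 0.4725/0.5500 = 0.8591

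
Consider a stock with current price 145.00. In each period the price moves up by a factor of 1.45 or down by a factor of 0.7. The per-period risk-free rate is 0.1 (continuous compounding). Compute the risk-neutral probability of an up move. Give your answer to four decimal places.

p = 0.5402

Risk-neutral probability p = (e^0.1 − 0.7)/(1.45 − 0.7) = 0.4052/0.7500 = 0.5402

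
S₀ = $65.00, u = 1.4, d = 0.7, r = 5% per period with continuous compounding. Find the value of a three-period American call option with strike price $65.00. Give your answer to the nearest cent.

Risk-neutral probability p = (e^0.05 − 0.7)/(1.4 − 0.7) = 0.3513/0.7000 = 0.5018
Terminal stock prices: S_uuu = 178.4, S_uud = 89.18, S_udd = 44.59, S_ddd = 22.29
Terminal payoffs (S − K): max(113.4, 0) = 113.4, max(24.18, 0) = 24.18, max(-20.41, 0) = 0, max(-42.71, 0) = 0
Node uu (S = 127.4): continuation = e^(−0.05)·[0.5018·113.3600 + 0.4982·24.1800] = 65.5701; exercise value = 62.4000 ≤ continuation, so V_uu = 65.5701
Node ud (S = 63.7): continuation = e^(−0.05)·[0.5018·24.1800 + 0.4982·0.0000] = 11.5421; exercise value = 0.0000 ≤ continuation, so V_ud = 11.5421
Node dd (S = 31.85): continuation = e^(−0.05)·[0.5018·0.0000 + 0.4982·0.0000] = 0.0000; exercise value = 0.0000 ≤ continuation, so V_dd = 0.0000
Node u (S = 91): continuation = e^(−0.05)·[0.5018·65.5701 + 0.4982·11.5421] = 36.7690; exercise value = 26.0000 ≤ continuation, so V_u = 36.7690
Node d (S = 45.5): continuation = e^(−0.05)·[0.5018·11.5421 + 0.4982·0.0000] = 5.5095; exercise value = 0.0000 ≤ continuation, so V_d = 5.5095
Node 0 (S = 65): continuation = e^(−0.05)·[0.5018·36.7690 + 0.4982·5.5095] = 20.1623; exercise value = 0.0000 ≤ continuation, so V_0 = 20.1623

$20.16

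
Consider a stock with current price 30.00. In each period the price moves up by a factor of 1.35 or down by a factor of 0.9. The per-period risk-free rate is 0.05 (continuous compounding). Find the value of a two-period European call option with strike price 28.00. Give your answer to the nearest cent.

6.14

Risk-neutral probability p = (e^0.05 − 0.9)/(1.35 − 0.9) = 0.1513/0.4500 = 0.3362
Terminal stock prices: S_uu = 54.68, S_ud = 36.45, S_dd = 24.3
Terminal payoffs (S − K): max(26.68, 0) = 26.68, max(8.45, 0) = 8.45, max(-3.7, 0) = 0
Node u (S = 40.5): V_u = e^(−0.05)·[0.3362·26.6750 + 0.6638·8.4500] = 13.8656
Node d (S = 27): V_d = e^(−0.05)·[0.3362·8.4500 + 0.6638·0.0000] = 2.7020
Node 0 (S = 30): V_0 = e^(−0.05)·[0.3362·13.8656 + 0.6638·2.7020] = 6.1399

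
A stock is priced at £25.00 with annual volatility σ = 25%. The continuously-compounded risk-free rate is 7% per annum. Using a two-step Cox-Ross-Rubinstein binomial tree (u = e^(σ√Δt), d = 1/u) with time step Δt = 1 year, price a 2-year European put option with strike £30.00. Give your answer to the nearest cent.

CRR parameters: u = e^(σ√Δt) = e^(0.25·√1) = 1.2840, d = 1/u = 0.7788
Per-period rate: rΔt = 0.07·1 = 0.07, so R = e^0.07 = 1.0725
Risk-neutral probability p = (e^0.07 − 0.7788)/(1.2840 − 0.7788) = 0.2937/0.5052 = 0.5813
Terminal stock prices: S_uu = 41.22, S_ud = 25, S_dd = 15.16
Terminal payoffs (K − S): max(-11.22, 0) = 0, max(5, 0) = 5, max(14.84, 0) = 14.84
Node u (S = 32.1): V_u = e^(−0.07)·[0.5813·0.0000 + 0.4187·5.0000] = 1.9518
Node d (S = 19.47): V_d = e^(−0.07)·[0.5813·5.0000 + 0.4187·14.8367] = 8.5018
Node 0 (S = 25): V_0 = e^(−0.07)·[0.5813·1.9518 + 0.4187·8.5018] = 4.3767

£4.38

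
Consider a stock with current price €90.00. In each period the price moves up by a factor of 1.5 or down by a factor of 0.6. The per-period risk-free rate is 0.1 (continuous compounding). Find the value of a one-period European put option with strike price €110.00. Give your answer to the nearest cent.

€22.23

Risk-neutral probability p = (e^0.1 − 0.6)/(1.5 − 0.6) = 0.5052/0.9000 = 0.5613
Terminal stock prices: S_u = 135, S_d = 54
Terminal payoffs (K − S): max(-25, 0) = 0, max(56, 0) = 56
Node 0 (S = 90): V_0 = e^(−0.1)·[0.5613·0.0000 + 0.4387·56.0000] = 22.2293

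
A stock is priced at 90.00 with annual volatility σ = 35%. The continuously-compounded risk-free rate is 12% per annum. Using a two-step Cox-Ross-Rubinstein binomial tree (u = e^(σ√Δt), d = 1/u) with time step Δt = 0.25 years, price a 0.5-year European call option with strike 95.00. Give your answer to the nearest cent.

9.08

CRR parameters: u = e^(σ√Δt) = e^(0.35·√0.25) = 1.1912, d = 1/u = 0.8395
Per-period rate: rΔt = 0.12·0.25 = 0.03, so R = e^0.03 = 1.0305
Risk-neutral probability p = (e^0.03 − 0.8395)/(1.1912 − 0.8395) = 0.1910/0.3518 = 0.5429
Terminal stock prices: S_uu = 127.7, S_ud = 90, S_dd = 63.42
Terminal payoffs (S − K): max(32.72, 0) = 32.72, max(-5, 0) = 0, max(-31.58, 0) = 0
Node u (S = 107.2): V_u = e^(−0.03)·[0.5429·32.7161 + 0.4571·0.0000] = 17.2376
Node d (S = 75.55): V_d = e^(−0.03)·[0.5429·0.0000 + 0.4571·0.0000] = 0.0000
Node 0 (S = 90): V_0 = e^(−0.03)·[0.5429·17.2376 + 0.4571·0.0000] = 9.0823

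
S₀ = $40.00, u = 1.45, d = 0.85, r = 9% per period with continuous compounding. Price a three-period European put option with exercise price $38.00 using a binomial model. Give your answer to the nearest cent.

Risk-neutral probability p = (e^0.09 − 0.85)/(1.45 − 0.85) = 0.2442/0.6000 = 0.4070
Terminal stock prices: S_uuu = 121.9, S_uud = 71.48, S_udd = 41.9, S_ddd = 24.56
Terminal payoffs (K − S): max(-83.94, 0) = 0, max(-33.48, 0) = 0, max(-3.905, 0) = 0, max(13.44, 0) = 13.44
Node uu (S = 84.1): V_uu = e^(−0.09)·[0.4070·0.0000 + 0.5930·0.0000] = 0.0000
Node ud (S = 49.3): V_ud = e^(−0.09)·[0.4070·0.0000 + 0.5930·0.0000] = 0.0000
Node dd (S = 28.9): V_dd = e^(−0.09)·[0.4070·0.0000 + 0.5930·13.4350] = 7.2818
Node u (S = 58): V_u = e^(−0.09)·[0.4070·0.0000 + 0.5930·0.0000] = 0.0000
Node d (S = 34): V_d = e^(−0.09)·[0.4070·0.0000 + 0.5930·7.2818] = 3.9467
Node 0 (S = 40): V_0 = e^(−0.09)·[0.4070·0.0000 + 0.5930·3.9467] = 2.1391

$2.14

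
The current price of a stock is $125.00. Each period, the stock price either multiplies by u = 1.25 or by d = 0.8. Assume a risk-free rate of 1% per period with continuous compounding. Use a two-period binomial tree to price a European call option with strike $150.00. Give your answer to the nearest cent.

$9.68

Risk-neutral probability p = (e^0.01 − 0.8)/(1.25 − 0.8) = 0.2101/0.4500 = 0.4668
Terminal stock prices: S_uu = 195.3, S_ud = 125, S_dd = 80
Terminal payoffs (S − K): max(45.31, 0) = 45.31, max(-25, 0) = 0, max(-70, 0) = 0
Node u (S = 156.2): V_u = e^(−0.01)·[0.4668·45.3125 + 0.5332·0.0000] = 20.9404
Node d (S = 100): V_d = e^(−0.01)·[0.4668·0.0000 + 0.5332·0.0000] = 0.0000
Node 0 (S = 125): V_0 = e^(−0.01)·[0.4668·20.9404 + 0.5332·0.0000] = 9.6773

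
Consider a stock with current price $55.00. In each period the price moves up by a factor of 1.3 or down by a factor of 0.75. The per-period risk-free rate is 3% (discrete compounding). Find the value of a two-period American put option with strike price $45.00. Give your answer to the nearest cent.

$3.19

Risk-neutral probability p = (1 + 0.03 − 0.75)/(1.3 − 0.75) = 0.2800/0.5500 = 0.5091
Terminal stock prices: S_uu = 92.95, S_ud = 53.62, S_dd = 30.94
Terminal payoffs (K − S): max(-47.95, 0) = 0, max(-8.625, 0) = 0, max(14.06, 0) = 14.06
Node u (S = 71.5): continuation = 1/1.03·[0.5091·0.0000 + 0.4909·0.0000] = 0.0000; exercise value = 0.0000 ≤ continuation, so V_u = 0.0000
Node d (S = 41.25): continuation = 1/1.03·[0.5091·0.0000 + 0.4909·14.0625] = 6.7023; exercise value = 3.7500 ≤ continuation, so V_d = 6.7023
Node 0 (S = 55): continuation = 1/1.03·[0.5091·0.0000 + 0.4909·6.7023] = 3.1944; exercise value = 0.0000 ≤ continuation, so V_0 = 3.1944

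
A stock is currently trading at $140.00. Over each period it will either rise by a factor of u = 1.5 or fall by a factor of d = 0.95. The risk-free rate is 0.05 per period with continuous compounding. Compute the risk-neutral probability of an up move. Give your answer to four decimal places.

Risk-neutral probability p = (e^0.05 − 0.95)/(1.5 − 0.95) = 0.1013/0.5500 = 0.1841

p = 0.1841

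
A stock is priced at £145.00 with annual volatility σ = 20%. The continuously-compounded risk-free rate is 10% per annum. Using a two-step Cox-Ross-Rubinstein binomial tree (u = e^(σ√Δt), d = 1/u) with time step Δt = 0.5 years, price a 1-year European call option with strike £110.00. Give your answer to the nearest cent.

£45.55

CRR parameters: u = e^(σ√Δt) = e^(0.2·√0.5) = 1.1519, d = 1/u = 0.8681
Per-period rate: rΔt = 0.1·0.5 = 0.05, so R = e^0.05 = 1.0513
Risk-neutral probability p = (e^0.05 − 0.8681)/(1.1519 − 0.8681) = 0.1831/0.2838 = 0.6454
Terminal stock prices: S_uu = 192.4, S_ud = 145, S_dd = 109.3
Terminal payoffs (S − K): max(82.4, 0) = 82.4, max(35, 0) = 35, max(-0.7224, 0) = 0
Node u (S = 167): V_u = e^(−0.05)·[0.6454·82.4000 + 0.3546·35.0000] = 62.3917
Node d (S = 125.9): V_d = e^(−0.05)·[0.6454·35.0000 + 0.3546·0.0000] = 21.4864
Node 0 (S = 145): V_0 = e^(−0.05)·[0.6454·62.3917 + 0.3546·21.4864] = 45.5501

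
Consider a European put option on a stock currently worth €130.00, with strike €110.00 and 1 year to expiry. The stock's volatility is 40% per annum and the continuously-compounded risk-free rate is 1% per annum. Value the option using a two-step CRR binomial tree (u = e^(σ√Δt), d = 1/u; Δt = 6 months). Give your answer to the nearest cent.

€11.29

CRR parameters: u = e^(σ√Δt) = e^(0.4·√0.5) = 1.3269, d = 1/u = 0.7536
Per-period rate: rΔt = 0.01·0.5 = 0.005, so R = e^0.005 = 1.0050
Risk-neutral probability p = (e^0.005 − 0.7536)/(1.3269 − 0.7536) = 0.2514/0.5733 = 0.4385
Terminal stock prices: S_uu = 228.9, S_ud = 130, S_dd = 73.84
Terminal payoffs (K − S): max(-118.9, 0) = 0, max(-20, 0) = 0, max(36.16, 0) = 36.16
Node u (S = 172.5): V_u = e^(−0.005)·[0.4385·0.0000 + 0.5615·0.0000] = 0.0000
Node d (S = 97.97): V_d = e^(−0.005)·[0.4385·0.0000 + 0.5615·36.1638] = 20.2047
Node 0 (S = 130): V_0 = e^(−0.005)·[0.4385·0.0000 + 0.5615·20.2047] = 11.2883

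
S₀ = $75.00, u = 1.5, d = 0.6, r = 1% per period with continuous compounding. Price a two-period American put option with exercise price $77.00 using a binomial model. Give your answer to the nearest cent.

$19.56

Risk-neutral probability p = (e^0.01 − 0.6)/(1.5 − 0.6) = 0.4101/0.9000 = 0.4556
Terminal stock prices: S_uu = 168.8, S_ud = 67.5, S_dd = 27
Terminal payoffs (K − S): max(-91.75, 0) = 0, max(9.5, 0) = 9.5, max(50, 0) = 50
Node u (S = 112.5): continuation = e^(−0.01)·[0.4556·0.0000 + 0.5444·9.5000] = 5.1202; exercise value = 0.0000 ≤ continuation, so V_u = 5.1202
Node d (S = 45): continuation = e^(−0.01)·[0.4556·9.5000 + 0.5444·50.0000] = 31.2338; exercise value = 32.0000 > continuation, so V_d = 32.0000 (exercise)
Node 0 (S = 75): continuation = e^(−0.01)·[0.4556·5.1202 + 0.5444·32.0000] = 19.5567; exercise value = 2.0000 ≤ continuation, so V_0 = 19.5567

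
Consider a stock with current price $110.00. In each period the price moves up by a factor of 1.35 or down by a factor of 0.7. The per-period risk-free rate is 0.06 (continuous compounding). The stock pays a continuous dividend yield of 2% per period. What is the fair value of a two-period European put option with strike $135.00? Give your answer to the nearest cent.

Per-period risk-free factor R = e^0.06 = 1.0618; dividend-adjusted growth = e^(0.06−0.02) = 1.0408.
Risk-neutral probability p = (1.0408 − 0.7)/(1.35 − 0.7) = 0.3408/0.6500 = 0.5243
Terminal stock prices: S_uu = 200.5, S_ud = 103.9, S_dd = 53.9
Terminal payoffs (K − S): max(-65.48, 0) = 0, max(31.05, 0) = 31.05, max(81.1, 0) = 81.1
Node u (S = 148.5): V_u = e^(−0.06)·[0.5243·0.0000 + 0.4757·31.0500] = 13.9096
Node d (S = 77): V_d = e^(−0.06)·[0.5243·31.0500 + 0.4757·81.1000] = 51.6629
Node 0 (S = 110): V_0 = e^(−0.06)·[0.5243·13.9096 + 0.4757·51.6629] = 30.0121

$30.01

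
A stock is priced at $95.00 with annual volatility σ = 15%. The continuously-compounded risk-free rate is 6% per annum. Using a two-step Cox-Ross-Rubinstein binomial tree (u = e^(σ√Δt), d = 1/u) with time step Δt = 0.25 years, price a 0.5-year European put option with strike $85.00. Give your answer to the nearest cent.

$0.55

CRR parameters: u = e^(σ√Δt) = e^(0.15·√0.25) = 1.0779, d = 1/u = 0.9277
Per-period rate: rΔt = 0.06·0.25 = 0.015, so R = e^0.015 = 1.0151
Risk-neutral probability p = (e^0.015 − 0.9277)/(1.0779 − 0.9277) = 0.0874/0.1501 = 0.5819
Terminal stock prices: S_uu = 110.4, S_ud = 95, S_dd = 81.77
Terminal payoffs (K − S): max(-25.37, 0) = 0, max(-10, 0) = 0, max(3.233, 0) = 3.233
Node u (S = 102.4): V_u = e^(−0.015)·[0.5819·0.0000 + 0.4181·0.0000] = 0.0000
Node d (S = 88.14): V_d = e^(−0.015)·[0.5819·0.0000 + 0.4181·3.2327] = 1.3314
Node 0 (S = 95): V_0 = e^(−0.015)·[0.5819·0.0000 + 0.4181·1.3314] = 0.5484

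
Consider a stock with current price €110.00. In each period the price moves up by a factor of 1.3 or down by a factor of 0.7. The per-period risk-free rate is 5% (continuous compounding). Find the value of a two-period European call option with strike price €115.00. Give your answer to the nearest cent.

Risk-neutral probability p = (e^0.05 − 0.7)/(1.3 − 0.7) = 0.3513/0.6000 = 0.5855
Terminal stock prices: S_uu = 185.9, S_ud = 100.1, S_dd = 53.9
Terminal payoffs (S − K): max(70.9, 0) = 70.9, max(-14.9, 0) = 0, max(-61.1, 0) = 0
Node u (S = 143): V_u = e^(−0.05)·[0.5855·70.9000 + 0.4145·0.0000] = 39.4841
Node d (S = 77): V_d = e^(−0.05)·[0.5855·0.0000 + 0.4145·0.0000] = 0.0000
Node 0 (S = 110): V_0 = e^(−0.05)·[0.5855·39.4841 + 0.4145·0.0000] = 21.9887

€21.99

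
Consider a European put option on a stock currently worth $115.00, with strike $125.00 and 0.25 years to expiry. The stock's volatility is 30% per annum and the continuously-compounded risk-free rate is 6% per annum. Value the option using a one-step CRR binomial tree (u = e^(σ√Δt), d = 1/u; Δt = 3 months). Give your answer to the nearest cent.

$12.49

CRR parameters: u = e^(σ√Δt) = e^(0.3·√0.25) = 1.1618, d = 1/u = 0.8607
Per-period rate: rΔt = 0.06·0.25 = 0.015, so R = e^0.015 = 1.0151
Risk-neutral probability p = (e^0.015 − 0.8607)/(1.1618 − 0.8607) = 0.1544/0.3011 = 0.5128
Terminal stock prices: S_u = 133.6, S_d = 98.98
Terminal payoffs (K − S): max(-8.611, 0) = 0, max(26.02, 0) = 26.02
Node 0 (S = 115): V_0 = e^(−0.015)·[0.5128·0.0000 + 0.4872·26.0186] = 12.4886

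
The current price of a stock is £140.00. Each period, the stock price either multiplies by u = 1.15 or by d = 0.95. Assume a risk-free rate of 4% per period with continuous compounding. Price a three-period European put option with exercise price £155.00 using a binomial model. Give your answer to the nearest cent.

Risk-neutral probability p = (e^0.04 − 0.95)/(1.15 − 0.95) = 0.0908/0.2000 = 0.4541
Terminal stock prices: S_uuu = 212.9, S_uud = 175.9, S_udd = 145.3, S_ddd = 120
Terminal payoffs (K − S): max(-57.92, 0) = 0, max(-20.89, 0) = 0, max(9.697, 0) = 9.697, max(34.97, 0) = 34.97
Node uu (S = 185.1): V_uu = e^(−0.04)·[0.4541·0.0000 + 0.5459·0.0000] = 0.0000
Node ud (S = 152.9): V_ud = e^(−0.04)·[0.4541·0.0000 + 0.5459·9.6975] = 5.0867
Node dd (S = 126.3): V_dd = e^(−0.04)·[0.4541·9.6975 + 0.5459·34.9675] = 22.5724
Node u (S = 161): V_u = e^(−0.04)·[0.4541·0.0000 + 0.5459·5.0867] = 2.6682
Node d (S = 133): V_d = e^(−0.04)·[0.4541·5.0867 + 0.5459·22.5724] = 14.0592
Node 0 (S = 140): V_0 = e^(−0.04)·[0.4541·2.6682 + 0.5459·14.0592] = 8.5386

£8.54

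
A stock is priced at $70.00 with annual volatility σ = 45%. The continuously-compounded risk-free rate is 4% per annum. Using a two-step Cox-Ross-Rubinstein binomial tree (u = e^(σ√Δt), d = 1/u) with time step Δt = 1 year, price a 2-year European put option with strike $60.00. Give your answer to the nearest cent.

$9.35

CRR parameters: u = e^(σ√Δt) = e^(0.45·√1) = 1.5683, d = 1/u = 0.6376
Per-period rate: rΔt = 0.04·1 = 0.04, so R = e^0.04 = 1.0408
Risk-neutral probability p = (e^0.04 − 0.6376)/(1.5683 − 0.6376) = 0.4032/0.9307 = 0.4332
Terminal stock prices: S_uu = 172.2, S_ud = 70, S_dd = 28.46
Terminal payoffs (K − S): max(-112.2, 0) = 0, max(-10, 0) = 0, max(31.54, 0) = 31.54
Node u (S = 109.8): V_u = e^(−0.04)·[0.4332·0.0000 + 0.5668·0.0000] = 0.0000
Node d (S = 44.63): V_d = e^(−0.04)·[0.4332·0.0000 + 0.5668·31.5401] = 17.1756
Node 0 (S = 70): V_0 = e^(−0.04)·[0.4332·0.0000 + 0.5668·17.1756] = 9.3533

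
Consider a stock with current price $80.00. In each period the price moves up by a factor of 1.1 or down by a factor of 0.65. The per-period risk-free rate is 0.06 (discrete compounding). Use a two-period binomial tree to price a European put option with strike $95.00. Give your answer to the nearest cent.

$5.88

Risk-neutral probability p = (1 + 0.06 − 0.65)/(1.1 − 0.65) = 0.4100/0.4500 = 0.9111
Terminal stock prices: S_uu = 96.8, S_ud = 57.2, S_dd = 33.8
Terminal payoffs (K − S): max(-1.8, 0) = 0, max(37.8, 0) = 37.8, max(61.2, 0) = 61.2
Node u (S = 88): V_u = 1/1.06·[0.9111·0.0000 + 0.0889·37.8000] = 3.1698
Node d (S = 52): V_d = 1/1.06·[0.9111·37.8000 + 0.0889·61.2000] = 37.6226
Node 0 (S = 80): V_0 = 1/1.06·[0.9111·3.1698 + 0.0889·37.6226] = 5.8795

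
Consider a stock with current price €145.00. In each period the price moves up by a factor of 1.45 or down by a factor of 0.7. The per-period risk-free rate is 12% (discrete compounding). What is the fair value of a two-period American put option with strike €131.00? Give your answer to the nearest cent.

Risk-neutral probability p = (1 + 0.12 − 0.7)/(1.45 − 0.7) = 0.4200/0.7500 = 0.5600
Terminal stock prices: S_uu = 304.9, S_ud = 147.2, S_dd = 71.05
Terminal payoffs (K − S): max(-173.9, 0) = 0, max(-16.17, 0) = 0, max(59.95, 0) = 59.95
Node u (S = 210.2): continuation = 1/1.12·[0.5600·0.0000 + 0.4400·0.0000] = 0.0000; exercise value = 0.0000 ≤ continuation, so V_u = 0.0000
Node d (S = 101.5): continuation = 1/1.12·[0.5600·0.0000 + 0.4400·59.9500] = 23.5518; exercise value = 29.5000 > continuation, so V_d = 29.5000 (exercise)
Node 0 (S = 145): continuation = 1/1.12·[0.5600·0.0000 + 0.4400·29.5000] = 11.5893; exercise value = 0.0000 ≤ continuation, so V_0 = 11.5893

€11.59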